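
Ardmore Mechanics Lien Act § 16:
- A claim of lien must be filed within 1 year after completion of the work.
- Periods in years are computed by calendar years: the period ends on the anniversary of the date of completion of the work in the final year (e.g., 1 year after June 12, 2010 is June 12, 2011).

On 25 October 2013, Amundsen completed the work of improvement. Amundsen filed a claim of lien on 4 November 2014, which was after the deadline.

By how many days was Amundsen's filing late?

1 year after 25 October 2013 is October 25, 2014.
The deadline is October 25, 2014; from October 25, 2014 to November 4, 2014 is 10 days.

10 days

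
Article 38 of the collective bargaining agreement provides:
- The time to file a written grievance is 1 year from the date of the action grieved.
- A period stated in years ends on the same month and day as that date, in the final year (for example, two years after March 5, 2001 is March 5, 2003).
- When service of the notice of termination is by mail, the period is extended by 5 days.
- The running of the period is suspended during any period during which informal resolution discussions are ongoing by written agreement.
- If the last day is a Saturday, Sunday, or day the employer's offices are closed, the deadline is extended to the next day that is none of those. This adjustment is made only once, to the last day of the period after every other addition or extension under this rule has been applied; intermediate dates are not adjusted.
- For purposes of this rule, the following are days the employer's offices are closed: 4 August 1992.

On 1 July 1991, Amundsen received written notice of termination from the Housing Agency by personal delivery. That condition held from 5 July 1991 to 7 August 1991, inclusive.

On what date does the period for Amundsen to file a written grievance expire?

August 5, 1992

1 year after 1 July 1991 is July 1, 1992.
Service was not by mail, so no mail extension applies.
From July 5, 1991 through August 7, 1991 inclusive is 34 days; tolling adds 34 days: July 1, 1992 + 34 days = August 4, 1992.
August 4, 1992 is a listed holiday. The next qualifying day is August 5, 1992.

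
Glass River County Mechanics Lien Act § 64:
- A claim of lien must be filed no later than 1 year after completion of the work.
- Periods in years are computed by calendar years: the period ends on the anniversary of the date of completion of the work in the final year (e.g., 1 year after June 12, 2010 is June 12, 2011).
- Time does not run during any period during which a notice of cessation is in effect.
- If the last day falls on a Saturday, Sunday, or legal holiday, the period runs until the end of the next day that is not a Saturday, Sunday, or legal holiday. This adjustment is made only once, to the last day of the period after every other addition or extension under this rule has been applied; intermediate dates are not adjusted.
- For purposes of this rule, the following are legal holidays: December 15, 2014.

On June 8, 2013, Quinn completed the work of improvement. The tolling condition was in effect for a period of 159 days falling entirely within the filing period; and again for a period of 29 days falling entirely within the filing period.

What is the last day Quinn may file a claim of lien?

1 year after June 8, 2013 is June 8, 2014.
Tolling adds 159 days: June 8, 2014 + 159 days = November 14, 2014.
Tolling adds 29 days: November 14, 2014 + 29 days = December 13, 2014.
December 13, 2014 is Saturday; December 14, 2014 is Sunday; December 15, 2014 is a listed holiday. The next qualifying day is December 16, 2014.

December 16, 2014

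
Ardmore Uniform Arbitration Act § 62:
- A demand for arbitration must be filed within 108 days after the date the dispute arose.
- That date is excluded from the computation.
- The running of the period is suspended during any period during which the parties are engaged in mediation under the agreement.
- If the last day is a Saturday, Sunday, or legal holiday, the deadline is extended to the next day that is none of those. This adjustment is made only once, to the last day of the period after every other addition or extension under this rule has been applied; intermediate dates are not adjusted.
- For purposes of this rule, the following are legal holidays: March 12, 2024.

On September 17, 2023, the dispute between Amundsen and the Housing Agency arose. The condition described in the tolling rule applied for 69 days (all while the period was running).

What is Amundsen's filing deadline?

March 13, 2024

108 days after September 17, 2023 is January 3, 2024.
Tolling adds 69 days: January 3, 2024 + 69 days = March 12, 2024.
March 12, 2024 is a listed holiday. The next qualifying day is March 13, 2024.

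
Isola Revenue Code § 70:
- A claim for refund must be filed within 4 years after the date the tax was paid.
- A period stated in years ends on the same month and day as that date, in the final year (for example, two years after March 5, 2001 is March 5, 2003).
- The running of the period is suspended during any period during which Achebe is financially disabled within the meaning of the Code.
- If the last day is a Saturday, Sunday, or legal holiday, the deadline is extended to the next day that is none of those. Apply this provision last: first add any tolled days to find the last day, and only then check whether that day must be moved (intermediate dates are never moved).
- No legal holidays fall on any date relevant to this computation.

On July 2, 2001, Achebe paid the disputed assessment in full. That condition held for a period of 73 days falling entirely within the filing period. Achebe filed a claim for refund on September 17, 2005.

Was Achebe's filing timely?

No

4 years after July 2, 2001 is July 2, 2005.
Tolling adds 73 days: July 2, 2005 + 73 days = September 13, 2005.
September 13, 2005 is a Tuesday and not a legal holiday, so no extension applies.
The deadline is September 13, 2005; the filing on September 17, 2005 is after that date.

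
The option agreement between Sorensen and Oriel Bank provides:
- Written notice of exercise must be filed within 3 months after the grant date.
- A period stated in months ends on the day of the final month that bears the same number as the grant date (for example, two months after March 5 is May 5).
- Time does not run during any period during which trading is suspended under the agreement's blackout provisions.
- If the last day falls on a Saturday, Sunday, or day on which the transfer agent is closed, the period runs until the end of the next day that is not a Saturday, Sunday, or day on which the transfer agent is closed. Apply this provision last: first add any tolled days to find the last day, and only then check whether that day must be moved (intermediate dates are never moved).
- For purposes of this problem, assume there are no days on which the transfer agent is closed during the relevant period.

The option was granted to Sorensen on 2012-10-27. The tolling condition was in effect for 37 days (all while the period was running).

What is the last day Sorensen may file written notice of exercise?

March 5, 2013

3 months after 2012-10-27 is January 27, 2013.
Tolling adds 37 days: January 27, 2013 + 37 days = March 5, 2013.
March 5, 2013 is a Tuesday and not a day on which the transfer agent is closed, so no extension applies.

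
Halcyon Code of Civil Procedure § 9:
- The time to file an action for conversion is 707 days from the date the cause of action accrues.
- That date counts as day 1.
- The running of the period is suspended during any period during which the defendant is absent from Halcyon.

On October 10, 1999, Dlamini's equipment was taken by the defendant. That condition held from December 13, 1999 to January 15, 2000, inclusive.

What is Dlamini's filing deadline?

Counting October 10, 1999 as day 1, day 707 is September 15, 2001.
From December 13, 1999 through January 15, 2000 inclusive is 34 days; tolling adds 34 days: September 15, 2001 + 34 days = October 19, 2001.

October 19, 2001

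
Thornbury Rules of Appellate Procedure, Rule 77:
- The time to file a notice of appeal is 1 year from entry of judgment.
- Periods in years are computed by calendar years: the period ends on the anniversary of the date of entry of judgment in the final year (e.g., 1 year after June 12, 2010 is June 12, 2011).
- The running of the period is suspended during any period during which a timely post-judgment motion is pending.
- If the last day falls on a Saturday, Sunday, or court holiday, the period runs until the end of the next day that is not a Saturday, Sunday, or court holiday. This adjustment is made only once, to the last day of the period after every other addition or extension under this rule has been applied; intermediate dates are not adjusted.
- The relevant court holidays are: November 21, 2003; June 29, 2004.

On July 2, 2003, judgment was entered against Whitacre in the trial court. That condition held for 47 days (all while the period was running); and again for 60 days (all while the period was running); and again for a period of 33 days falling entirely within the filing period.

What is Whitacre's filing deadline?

1 year after July 2, 2003 is July 2, 2004.
Tolling adds 47 days: July 2, 2004 + 47 days = August 18, 2004.
Tolling adds 60 days: August 18, 2004 + 60 days = October 17, 2004.
Tolling adds 33 days: October 17, 2004 + 33 days = November 19, 2004.
November 19, 2004 is a Friday and not a court holiday, so no extension applies.

November 19, 2004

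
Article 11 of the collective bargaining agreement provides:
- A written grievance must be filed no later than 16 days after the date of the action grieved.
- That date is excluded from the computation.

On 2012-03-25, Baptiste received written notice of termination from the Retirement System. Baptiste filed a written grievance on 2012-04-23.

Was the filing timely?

No

16 days after 2012-03-25 is April 10, 2012.
The deadline is April 10, 2012; the filing on April 23, 2012 is after that date.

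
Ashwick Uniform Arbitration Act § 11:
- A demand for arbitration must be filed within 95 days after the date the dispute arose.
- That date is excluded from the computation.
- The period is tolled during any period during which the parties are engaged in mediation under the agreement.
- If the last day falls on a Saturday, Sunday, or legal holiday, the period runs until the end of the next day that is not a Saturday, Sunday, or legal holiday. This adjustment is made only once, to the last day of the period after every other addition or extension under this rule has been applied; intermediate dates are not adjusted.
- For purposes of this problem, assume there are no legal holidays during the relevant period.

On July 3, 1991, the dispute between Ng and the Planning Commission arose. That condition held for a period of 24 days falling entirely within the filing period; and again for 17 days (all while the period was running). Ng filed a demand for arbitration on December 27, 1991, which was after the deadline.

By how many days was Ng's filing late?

39 days

95 days after July 3, 1991 is October 6, 1991.
Tolling adds 24 days: October 6, 1991 + 24 days = October 30, 1991.
Tolling adds 17 days: October 30, 1991 + 17 days = November 16, 1991.
November 16, 1991 is Saturday; November 17, 1991 is Sunday. The next qualifying day is November 18, 1991.
The deadline is November 18, 1991; from November 18, 1991 to December 27, 1991 is 39 days.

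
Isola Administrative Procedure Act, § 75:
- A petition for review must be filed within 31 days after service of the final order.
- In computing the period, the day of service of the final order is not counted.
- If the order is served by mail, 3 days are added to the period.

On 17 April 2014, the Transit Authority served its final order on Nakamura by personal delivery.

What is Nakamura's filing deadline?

31 days after 17 April 2014 is May 18, 2014.
Service was not by mail, so no mail extension applies.

May 18, 2014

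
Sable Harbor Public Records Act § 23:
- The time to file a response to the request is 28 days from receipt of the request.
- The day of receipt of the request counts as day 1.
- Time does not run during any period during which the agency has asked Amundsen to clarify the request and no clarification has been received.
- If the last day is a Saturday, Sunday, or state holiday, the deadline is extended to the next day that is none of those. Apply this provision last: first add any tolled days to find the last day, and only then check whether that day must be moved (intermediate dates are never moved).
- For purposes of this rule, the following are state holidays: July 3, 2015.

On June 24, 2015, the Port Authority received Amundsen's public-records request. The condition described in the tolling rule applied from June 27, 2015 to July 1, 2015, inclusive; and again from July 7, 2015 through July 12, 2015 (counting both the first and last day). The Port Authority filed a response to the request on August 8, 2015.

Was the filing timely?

No

Counting June 24, 2015 as day 1, day 28 is July 21, 2015.
From June 27, 2015 through July 1, 2015 inclusive is 5 days; tolling adds 5 days: July 21, 2015 + 5 days = July 26, 2015.
From July 7, 2015 through July 12, 2015 inclusive is 6 days; tolling adds 6 days: July 26, 2015 + 6 days = August 1, 2015.
August 1, 2015 is Saturday; August 2, 2015 is Sunday. The next qualifying day is August 3, 2015.
The deadline is August 3, 2015; the filing on August 8, 2015 is after that date.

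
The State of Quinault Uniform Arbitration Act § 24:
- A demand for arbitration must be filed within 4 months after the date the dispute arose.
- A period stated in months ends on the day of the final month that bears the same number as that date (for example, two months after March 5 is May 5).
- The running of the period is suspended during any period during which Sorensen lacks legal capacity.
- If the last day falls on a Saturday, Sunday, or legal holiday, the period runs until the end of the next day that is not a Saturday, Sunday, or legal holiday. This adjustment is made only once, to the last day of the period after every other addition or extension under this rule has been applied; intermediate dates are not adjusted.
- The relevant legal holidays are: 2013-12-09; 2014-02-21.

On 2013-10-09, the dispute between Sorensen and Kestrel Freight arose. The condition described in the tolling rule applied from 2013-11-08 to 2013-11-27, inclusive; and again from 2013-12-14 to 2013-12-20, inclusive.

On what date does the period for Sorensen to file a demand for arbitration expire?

4 months after 2013-10-09 is February 9, 2014.
From November 8, 2013 through November 27, 2013 inclusive is 20 days; tolling adds 20 days: February 9, 2014 + 20 days = March 1, 2014.
From December 14, 2013 through December 20, 2013 inclusive is 7 days; tolling adds 7 days: March 1, 2014 + 7 days = March 8, 2014.
March 8, 2014 is Saturday; March 9, 2014 is Sunday. The next qualifying day is March 10, 2014.

March 10, 2014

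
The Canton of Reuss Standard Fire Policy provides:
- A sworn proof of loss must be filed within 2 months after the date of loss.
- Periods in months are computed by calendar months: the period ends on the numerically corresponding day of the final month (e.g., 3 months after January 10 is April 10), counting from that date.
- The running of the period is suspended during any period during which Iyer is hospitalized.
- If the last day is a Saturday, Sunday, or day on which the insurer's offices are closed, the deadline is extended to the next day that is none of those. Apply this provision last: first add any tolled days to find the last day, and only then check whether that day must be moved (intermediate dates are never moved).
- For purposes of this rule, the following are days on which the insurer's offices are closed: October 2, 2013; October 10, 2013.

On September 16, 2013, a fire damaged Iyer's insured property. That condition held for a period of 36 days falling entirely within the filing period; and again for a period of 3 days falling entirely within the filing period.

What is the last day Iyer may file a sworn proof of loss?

December 25, 2013

2 months after September 16, 2013 is November 16, 2013.
Tolling adds 36 days: November 16, 2013 + 36 days = December 22, 2013.
Tolling adds 3 days: December 22, 2013 + 3 days = December 25, 2013.
December 25, 2013 is a Wednesday and not a day on which the insurer's offices are closed, so no extension applies.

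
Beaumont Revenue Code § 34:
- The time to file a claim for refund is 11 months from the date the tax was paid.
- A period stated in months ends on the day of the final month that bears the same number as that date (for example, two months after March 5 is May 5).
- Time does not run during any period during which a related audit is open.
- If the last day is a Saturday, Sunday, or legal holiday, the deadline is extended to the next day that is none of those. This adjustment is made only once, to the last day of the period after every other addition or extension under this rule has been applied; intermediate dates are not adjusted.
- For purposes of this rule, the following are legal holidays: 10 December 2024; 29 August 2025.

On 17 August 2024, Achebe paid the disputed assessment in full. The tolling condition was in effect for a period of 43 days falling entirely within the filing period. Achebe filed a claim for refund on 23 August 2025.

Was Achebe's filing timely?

11 months after 17 August 2024 is July 17, 2025.
Tolling adds 43 days: July 17, 2025 + 43 days = August 29, 2025.
August 29, 2025 is a listed holiday; August 30, 2025 is Saturday; August 31, 2025 is Sunday. The next qualifying day is September 1, 2025.
The deadline is September 1, 2025; the filing on August 23, 2025 is on or before that date.

Yes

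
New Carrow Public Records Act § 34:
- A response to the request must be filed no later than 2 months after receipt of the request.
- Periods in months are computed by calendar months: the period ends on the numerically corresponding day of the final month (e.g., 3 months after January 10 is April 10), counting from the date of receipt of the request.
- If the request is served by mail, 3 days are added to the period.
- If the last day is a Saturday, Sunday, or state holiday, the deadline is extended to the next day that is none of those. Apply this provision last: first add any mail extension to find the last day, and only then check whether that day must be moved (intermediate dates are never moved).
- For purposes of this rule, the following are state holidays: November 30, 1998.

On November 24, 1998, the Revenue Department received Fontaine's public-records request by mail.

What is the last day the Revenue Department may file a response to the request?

2 months after November 24, 1998 is January 24, 1999.
Service was by mail, adding 3 days: January 24, 1999 + 3 days = January 27, 1999.
January 27, 1999 is a Wednesday and not a state holiday, so no extension applies.

January 27, 1999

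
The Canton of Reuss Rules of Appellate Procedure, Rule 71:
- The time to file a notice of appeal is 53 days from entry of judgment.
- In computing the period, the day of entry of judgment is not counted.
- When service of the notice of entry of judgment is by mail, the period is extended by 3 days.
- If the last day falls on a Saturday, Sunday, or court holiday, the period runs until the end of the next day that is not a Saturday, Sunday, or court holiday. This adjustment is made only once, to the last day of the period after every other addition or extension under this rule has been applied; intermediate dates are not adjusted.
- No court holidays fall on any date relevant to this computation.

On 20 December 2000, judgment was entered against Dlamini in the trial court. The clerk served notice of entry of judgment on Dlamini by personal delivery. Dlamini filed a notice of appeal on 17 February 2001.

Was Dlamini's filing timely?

53 days after 20 December 2000 is February 11, 2001.
Service was not by mail, so no mail extension applies.
February 11, 2001 is Sunday. The next qualifying day is February 12, 2001.
The deadline is February 12, 2001; the filing on February 17, 2001 is after that date.

No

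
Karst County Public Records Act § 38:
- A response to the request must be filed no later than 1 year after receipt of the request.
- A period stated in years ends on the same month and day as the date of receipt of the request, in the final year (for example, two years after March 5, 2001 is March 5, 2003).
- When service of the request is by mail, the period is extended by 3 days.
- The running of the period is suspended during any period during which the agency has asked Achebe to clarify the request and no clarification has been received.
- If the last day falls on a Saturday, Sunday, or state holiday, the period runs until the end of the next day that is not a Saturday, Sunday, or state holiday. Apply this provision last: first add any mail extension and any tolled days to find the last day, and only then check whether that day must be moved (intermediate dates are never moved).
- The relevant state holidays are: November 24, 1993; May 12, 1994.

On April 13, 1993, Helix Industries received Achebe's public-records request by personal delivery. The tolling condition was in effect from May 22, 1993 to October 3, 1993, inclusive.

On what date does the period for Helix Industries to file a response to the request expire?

1 year after April 13, 1993 is April 13, 1994.
Service was not by mail, so no mail extension applies.
From May 22, 1993 through October 3, 1993 inclusive is 135 days; tolling adds 135 days: April 13, 1994 + 135 days = August 26, 1994.
August 26, 1994 is a Friday and not a state holiday, so no extension applies.

August 26, 1994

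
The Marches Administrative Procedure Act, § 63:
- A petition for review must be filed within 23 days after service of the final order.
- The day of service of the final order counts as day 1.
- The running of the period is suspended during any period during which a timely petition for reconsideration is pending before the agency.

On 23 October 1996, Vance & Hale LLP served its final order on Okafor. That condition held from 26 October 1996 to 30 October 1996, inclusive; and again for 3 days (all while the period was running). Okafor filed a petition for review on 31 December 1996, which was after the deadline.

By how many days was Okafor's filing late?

39 days

Counting 23 October 1996 as day 1, day 23 is November 14, 1996.
From October 26, 1996 through October 30, 1996 inclusive is 5 days; tolling adds 5 days: November 14, 1996 + 5 days = November 19, 1996.
Tolling adds 3 days: November 19, 1996 + 3 days = November 22, 1996.
The deadline is November 22, 1996; from November 22, 1996 to December 31, 1996 is 39 days.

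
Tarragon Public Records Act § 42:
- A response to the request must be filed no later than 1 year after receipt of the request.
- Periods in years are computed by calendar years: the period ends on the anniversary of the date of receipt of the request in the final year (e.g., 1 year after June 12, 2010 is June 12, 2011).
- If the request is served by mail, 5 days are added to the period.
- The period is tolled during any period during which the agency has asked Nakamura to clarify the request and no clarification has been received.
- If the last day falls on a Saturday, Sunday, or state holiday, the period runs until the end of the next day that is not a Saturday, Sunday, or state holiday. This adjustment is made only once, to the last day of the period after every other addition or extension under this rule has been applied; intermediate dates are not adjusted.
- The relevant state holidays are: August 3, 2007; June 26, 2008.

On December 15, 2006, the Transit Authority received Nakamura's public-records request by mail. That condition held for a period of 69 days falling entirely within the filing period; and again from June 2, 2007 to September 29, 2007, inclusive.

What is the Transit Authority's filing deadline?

1 year after December 15, 2006 is December 15, 2007.
Service was by mail, adding 5 days: December 15, 2007 + 5 days = December 20, 2007.
Tolling adds 69 days: December 20, 2007 + 69 days = February 27, 2008.
From June 2, 2007 through September 29, 2007 inclusive is 120 days; tolling adds 120 days: February 27, 2008 + 120 days = June 26, 2008.
June 26, 2008 is a listed holiday. The next qualifying day is June 27, 2008.

June 27, 2008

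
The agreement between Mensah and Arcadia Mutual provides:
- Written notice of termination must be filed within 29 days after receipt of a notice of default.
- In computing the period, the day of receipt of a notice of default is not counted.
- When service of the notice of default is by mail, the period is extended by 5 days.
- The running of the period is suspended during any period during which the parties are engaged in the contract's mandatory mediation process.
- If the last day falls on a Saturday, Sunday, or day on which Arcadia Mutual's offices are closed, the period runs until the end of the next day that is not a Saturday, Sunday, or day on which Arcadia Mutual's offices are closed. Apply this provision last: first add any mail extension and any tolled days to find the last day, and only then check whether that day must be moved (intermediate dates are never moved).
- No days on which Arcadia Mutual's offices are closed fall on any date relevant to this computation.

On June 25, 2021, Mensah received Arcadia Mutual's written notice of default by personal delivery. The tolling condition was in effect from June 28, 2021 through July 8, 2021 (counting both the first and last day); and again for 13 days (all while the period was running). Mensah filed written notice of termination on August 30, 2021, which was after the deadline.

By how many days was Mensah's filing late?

13 days

29 days after June 25, 2021 is July 24, 2021.
Service was not by mail, so no mail extension applies.
From June 28, 2021 through July 8, 2021 inclusive is 11 days; tolling adds 11 days: July 24, 2021 + 11 days = August 4, 2021.
Tolling adds 13 days: August 4, 2021 + 13 days = August 17, 2021.
August 17, 2021 is a Tuesday and not a day on which Arcadia Mutual's offices are closed, so no extension applies.
The deadline is August 17, 2021; from August 17, 2021 to August 30, 2021 is 13 days.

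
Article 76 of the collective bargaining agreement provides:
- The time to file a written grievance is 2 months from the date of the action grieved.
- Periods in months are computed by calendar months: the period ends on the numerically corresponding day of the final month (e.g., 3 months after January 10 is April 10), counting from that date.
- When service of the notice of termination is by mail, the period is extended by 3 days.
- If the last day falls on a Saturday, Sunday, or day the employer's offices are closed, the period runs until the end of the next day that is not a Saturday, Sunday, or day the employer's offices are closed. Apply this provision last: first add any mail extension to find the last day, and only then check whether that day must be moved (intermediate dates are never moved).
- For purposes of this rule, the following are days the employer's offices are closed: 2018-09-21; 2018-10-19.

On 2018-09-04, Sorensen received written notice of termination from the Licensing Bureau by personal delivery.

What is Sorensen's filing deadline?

November 5, 2018

2 months after 2018-09-04 is November 4, 2018.
Service was not by mail, so no mail extension applies.
November 4, 2018 is Sunday. The next qualifying day is November 5, 2018.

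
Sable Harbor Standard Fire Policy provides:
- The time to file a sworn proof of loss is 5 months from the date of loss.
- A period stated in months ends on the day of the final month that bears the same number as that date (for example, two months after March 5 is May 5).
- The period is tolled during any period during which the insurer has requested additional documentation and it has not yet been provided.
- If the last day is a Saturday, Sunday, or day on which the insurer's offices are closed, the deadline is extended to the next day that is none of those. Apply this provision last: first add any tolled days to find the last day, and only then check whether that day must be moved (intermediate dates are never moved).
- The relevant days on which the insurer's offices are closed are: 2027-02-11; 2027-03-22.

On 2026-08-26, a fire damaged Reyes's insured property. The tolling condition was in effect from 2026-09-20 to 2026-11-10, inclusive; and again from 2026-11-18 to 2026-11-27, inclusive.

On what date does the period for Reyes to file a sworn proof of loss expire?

5 months after 2026-08-26 is January 26, 2027.
From September 20, 2026 through November 10, 2026 inclusive is 52 days; tolling adds 52 days: January 26, 2027 + 52 days = March 19, 2027.
From November 18, 2026 through November 27, 2026 inclusive is 10 days; tolling adds 10 days: March 19, 2027 + 10 days = March 29, 2027.
March 29, 2027 is a Monday and not a day on which the insurer's offices are closed, so no extension applies.

March 29, 2027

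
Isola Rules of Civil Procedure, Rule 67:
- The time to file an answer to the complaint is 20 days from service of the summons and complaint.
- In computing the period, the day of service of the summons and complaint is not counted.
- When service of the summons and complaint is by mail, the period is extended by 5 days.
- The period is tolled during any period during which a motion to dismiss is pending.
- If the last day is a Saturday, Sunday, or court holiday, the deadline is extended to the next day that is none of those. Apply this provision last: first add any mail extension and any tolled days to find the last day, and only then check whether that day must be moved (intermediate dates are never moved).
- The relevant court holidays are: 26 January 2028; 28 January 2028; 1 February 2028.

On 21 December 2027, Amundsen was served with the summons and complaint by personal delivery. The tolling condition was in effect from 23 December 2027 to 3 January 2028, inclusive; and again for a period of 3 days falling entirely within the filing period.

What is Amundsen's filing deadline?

20 days after 21 December 2027 is January 10, 2028.
Service was not by mail, so no mail extension applies.
From December 23, 2027 through January 3, 2028 inclusive is 12 days; tolling adds 12 days: January 10, 2028 + 12 days = January 22, 2028.
Tolling adds 3 days: January 22, 2028 + 3 days = January 25, 2028.
January 25, 2028 is a Tuesday and not a court holiday, so no extension applies.

January 25, 2028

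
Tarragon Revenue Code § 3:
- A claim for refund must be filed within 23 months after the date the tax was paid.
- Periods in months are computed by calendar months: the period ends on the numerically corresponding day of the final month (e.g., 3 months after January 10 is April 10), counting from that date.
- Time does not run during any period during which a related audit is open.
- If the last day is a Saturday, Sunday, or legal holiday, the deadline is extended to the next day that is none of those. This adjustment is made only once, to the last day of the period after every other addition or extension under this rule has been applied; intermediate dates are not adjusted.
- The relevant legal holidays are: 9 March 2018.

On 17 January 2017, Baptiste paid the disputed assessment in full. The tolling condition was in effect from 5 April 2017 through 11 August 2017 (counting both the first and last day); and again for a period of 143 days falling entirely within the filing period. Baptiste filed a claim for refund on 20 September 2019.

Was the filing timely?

23 months after 17 January 2017 is December 17, 2018.
From April 5, 2017 through August 11, 2017 inclusive is 129 days; tolling adds 129 days: December 17, 2018 + 129 days = April 25, 2019.
Tolling adds 143 days: April 25, 2019 + 143 days = September 15, 2019.
September 15, 2019 is Sunday. The next qualifying day is September 16, 2019.
The deadline is September 16, 2019; the filing on September 20, 2019 is after that date.

No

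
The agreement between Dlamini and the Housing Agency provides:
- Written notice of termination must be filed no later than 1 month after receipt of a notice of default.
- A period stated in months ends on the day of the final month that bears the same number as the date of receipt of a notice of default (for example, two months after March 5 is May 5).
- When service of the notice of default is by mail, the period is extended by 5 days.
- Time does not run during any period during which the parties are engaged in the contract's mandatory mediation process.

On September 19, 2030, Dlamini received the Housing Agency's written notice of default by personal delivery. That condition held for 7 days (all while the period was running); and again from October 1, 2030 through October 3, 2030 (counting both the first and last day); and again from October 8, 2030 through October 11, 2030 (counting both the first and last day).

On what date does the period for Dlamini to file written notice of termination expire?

1 month after September 19, 2030 is October 19, 2030.
Service was not by mail, so no mail extension applies.
Tolling adds 7 days: October 19, 2030 + 7 days = October 26, 2030.
From October 1, 2030 through October 3, 2030 inclusive is 3 days; tolling adds 3 days: October 26, 2030 + 3 days = October 29, 2030.
From October 8, 2030 through October 11, 2030 inclusive is 4 days; tolling adds 4 days: October 29, 2030 + 4 days = November 2, 2030.

November 2, 2030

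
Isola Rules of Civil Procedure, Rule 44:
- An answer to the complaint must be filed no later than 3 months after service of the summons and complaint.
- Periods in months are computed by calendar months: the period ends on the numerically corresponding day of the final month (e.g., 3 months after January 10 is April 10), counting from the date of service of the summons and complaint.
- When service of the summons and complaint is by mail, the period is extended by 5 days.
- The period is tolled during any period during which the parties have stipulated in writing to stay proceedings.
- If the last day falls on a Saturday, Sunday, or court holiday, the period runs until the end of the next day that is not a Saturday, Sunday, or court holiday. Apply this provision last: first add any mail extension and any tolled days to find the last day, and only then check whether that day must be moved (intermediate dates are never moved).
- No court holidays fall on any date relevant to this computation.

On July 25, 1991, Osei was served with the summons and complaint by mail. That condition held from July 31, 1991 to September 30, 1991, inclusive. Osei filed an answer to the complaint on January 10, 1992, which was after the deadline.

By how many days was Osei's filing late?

3 months after July 25, 1991 is October 25, 1991.
Service was by mail, adding 5 days: October 25, 1991 + 5 days = October 30, 1991.
From July 31, 1991 through September 30, 1991 inclusive is 62 days; tolling adds 62 days: October 30, 1991 + 62 days = December 31, 1991.
December 31, 1991 is a Tuesday and not a court holiday, so no extension applies.
The deadline is December 31, 1991; from December 31, 1991 to January 10, 1992 is 10 days.

10 days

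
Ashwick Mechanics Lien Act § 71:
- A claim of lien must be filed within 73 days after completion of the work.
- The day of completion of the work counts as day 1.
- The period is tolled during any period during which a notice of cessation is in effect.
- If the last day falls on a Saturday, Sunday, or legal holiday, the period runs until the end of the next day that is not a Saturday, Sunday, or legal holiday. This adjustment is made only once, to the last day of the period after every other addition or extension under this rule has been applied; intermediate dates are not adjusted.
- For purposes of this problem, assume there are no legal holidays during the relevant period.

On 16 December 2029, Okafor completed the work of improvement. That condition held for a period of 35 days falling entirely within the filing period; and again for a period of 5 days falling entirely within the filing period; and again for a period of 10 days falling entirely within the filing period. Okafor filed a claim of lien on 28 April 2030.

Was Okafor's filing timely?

No

Counting 16 December 2029 as day 1, day 73 is February 26, 2030.
Tolling adds 35 days: February 26, 2030 + 35 days = April 2, 2030.
Tolling adds 5 days: April 2, 2030 + 5 days = April 7, 2030.
Tolling adds 10 days: April 7, 2030 + 10 days = April 17, 2030.
April 17, 2030 is a Wednesday and not a legal holiday, so no extension applies.
The deadline is April 17, 2030; the filing on April 28, 2030 is after that date.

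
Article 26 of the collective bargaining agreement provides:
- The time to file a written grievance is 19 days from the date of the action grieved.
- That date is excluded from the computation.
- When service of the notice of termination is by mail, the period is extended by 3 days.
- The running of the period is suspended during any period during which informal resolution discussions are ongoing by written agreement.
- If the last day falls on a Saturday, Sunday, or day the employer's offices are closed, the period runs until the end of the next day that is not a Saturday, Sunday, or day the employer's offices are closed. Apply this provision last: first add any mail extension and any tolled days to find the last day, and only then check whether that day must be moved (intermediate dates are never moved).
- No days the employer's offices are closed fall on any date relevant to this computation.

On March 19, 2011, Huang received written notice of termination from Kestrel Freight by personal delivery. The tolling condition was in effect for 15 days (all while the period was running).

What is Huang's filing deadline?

April 22, 2011

19 days after March 19, 2011 is April 7, 2011.
Service was not by mail, so no mail extension applies.
Tolling adds 15 days: April 7, 2011 + 15 days = April 22, 2011.
April 22, 2011 is a Friday and not a day the employer's offices are closed, so no extension applies.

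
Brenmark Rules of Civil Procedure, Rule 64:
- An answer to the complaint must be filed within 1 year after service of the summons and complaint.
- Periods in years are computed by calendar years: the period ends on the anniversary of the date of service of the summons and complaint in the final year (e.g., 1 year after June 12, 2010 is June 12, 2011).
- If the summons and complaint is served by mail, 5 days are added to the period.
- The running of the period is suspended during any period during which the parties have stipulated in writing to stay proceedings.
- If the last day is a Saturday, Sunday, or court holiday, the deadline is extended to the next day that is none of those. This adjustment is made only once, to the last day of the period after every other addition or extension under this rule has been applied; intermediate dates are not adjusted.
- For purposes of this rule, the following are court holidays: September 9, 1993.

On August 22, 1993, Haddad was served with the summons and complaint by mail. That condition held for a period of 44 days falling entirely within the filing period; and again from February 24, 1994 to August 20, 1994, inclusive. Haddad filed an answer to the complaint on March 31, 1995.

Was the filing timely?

1 year after August 22, 1993 is August 22, 1994.
Service was by mail, adding 5 days: August 22, 1994 + 5 days = August 27, 1994.
Tolling adds 44 days: August 27, 1994 + 44 days = October 10, 1994.
From February 24, 1994 through August 20, 1994 inclusive is 178 days; tolling adds 178 days: October 10, 1994 + 178 days = April 6, 1995.
April 6, 1995 is a Thursday and not a court holiday, so no extension applies.
The deadline is April 6, 1995; the filing on March 31, 1995 is on or before that date.

Yes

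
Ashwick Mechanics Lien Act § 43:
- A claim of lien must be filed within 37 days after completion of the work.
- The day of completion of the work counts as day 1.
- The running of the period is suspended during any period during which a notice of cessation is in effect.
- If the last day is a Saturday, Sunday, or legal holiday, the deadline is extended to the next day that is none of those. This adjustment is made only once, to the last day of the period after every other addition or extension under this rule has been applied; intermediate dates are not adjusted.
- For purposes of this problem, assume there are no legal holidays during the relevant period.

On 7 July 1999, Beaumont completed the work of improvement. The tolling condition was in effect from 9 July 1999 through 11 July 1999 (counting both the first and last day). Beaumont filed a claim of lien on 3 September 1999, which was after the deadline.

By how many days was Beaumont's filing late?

Counting 7 July 1999 as day 1, day 37 is August 12, 1999.
From July 9, 1999 through July 11, 1999 inclusive is 3 days; tolling adds 3 days: August 12, 1999 + 3 days = August 15, 1999.
August 15, 1999 is Sunday. The next qualifying day is August 16, 1999.
The deadline is August 16, 1999; from August 16, 1999 to September 3, 1999 is 18 days.

18 days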